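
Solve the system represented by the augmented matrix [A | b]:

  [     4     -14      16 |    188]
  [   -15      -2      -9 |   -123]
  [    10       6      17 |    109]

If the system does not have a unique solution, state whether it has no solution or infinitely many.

x_1 = 6, x_2 = -6, x_3 = 5

Row-reduce the augmented matrix:
R1 ← R1 / (4).
R2 ← R2 + 15·R1.
R3 ← R3 − 10·R1.
R2 ← R2 / (-109/2).
R1 ← R1 + 7/2·R2.
R3 ← R3 − 41·R2.
R3 ← R3 / (1675/109).
R1 ← R1 − 79/109·R3.
R2 ← R2 + 102/109·R3.
Reading off the reduced rows gives x_1 = 6, x_2 = -6, x_3 = 5.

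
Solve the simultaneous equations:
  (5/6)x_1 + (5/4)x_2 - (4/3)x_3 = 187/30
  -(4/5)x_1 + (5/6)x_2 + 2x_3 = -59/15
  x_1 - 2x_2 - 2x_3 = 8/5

x_1 = 0, x_2 = 2, x_3 = -14/5

Row-reduce the augmented matrix:
R1 ← R1 / (5/6).
R2 ← R2 + 4/5·R1.
R3 ← R3 − 1·R1.
R2 ← R2 / (61/30).
R1 ← R1 − 3/2·R2.
R3 ← R3 + 7/2·R2.
R3 ← R3 / (256/305).
R1 ← R1 + 130/61·R3.
R2 ← R2 − 108/305·R3.
Reading off the reduced rows gives x_1 = 0, x_2 = 2, x_3 = -14/5.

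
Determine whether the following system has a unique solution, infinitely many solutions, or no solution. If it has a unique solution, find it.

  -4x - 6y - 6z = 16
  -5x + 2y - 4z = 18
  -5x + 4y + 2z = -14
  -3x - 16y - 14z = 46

x = 2, y = 2, z = -6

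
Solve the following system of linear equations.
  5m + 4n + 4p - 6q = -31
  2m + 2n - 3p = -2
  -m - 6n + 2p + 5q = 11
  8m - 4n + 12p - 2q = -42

no solution

Row-reduce:
R1 ← R1 / (5).
R2 ← R2 − 2·R1.
R3 ← R3 + 1·R1.
R4 ← R4 − 8·R1.
R2 ← R2 / (2/5).
R1 ← R1 − 4/5·R2.
R3 ← R3 + 26/5·R2.
R4 ← R4 + 52/5·R2.
R3 ← R3 / (-57).
R1 ← R1 − 10·R3.
R2 ← R2 + 23/2·R3.
R4 ← R4 + 114·R3.
Row 4 reduces to 0 = -2, a contradiction. The system is inconsistent.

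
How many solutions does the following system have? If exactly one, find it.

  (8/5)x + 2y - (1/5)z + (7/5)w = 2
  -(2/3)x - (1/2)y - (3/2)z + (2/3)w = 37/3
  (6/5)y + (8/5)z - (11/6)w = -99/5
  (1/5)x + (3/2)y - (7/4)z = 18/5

Row-reduce the augmented matrix:
R1 ← R1 / (8/5).
R2 ← R2 + 2/3·R1.
R4 ← R4 − 1/5·R1.
R2 ← R2 / (1/3).
R1 ← R1 − 5/4·R2.
R3 ← R3 − 6/5·R2.
R4 ← R4 − 5/4·R2.
R3 ← R3 / (73/10).
R1 ← R1 − 93/16·R3.
R2 ← R2 + 19/4·R3.
R4 ← R4 − 337/80·R3.
R4 ← R4 / (-21161/17520).
R1 ← R1 − 1437/1168·R4.
R2 ← R2 + 325/876·R4.
R3 ← R3 + 190/219·R4.
Reading off the reduced rows gives x = -2, y = -2, z = -4, w = 6.

x = -2, y = -2, z = -4, w = 6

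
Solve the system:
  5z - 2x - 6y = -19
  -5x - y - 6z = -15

infinitely many solutions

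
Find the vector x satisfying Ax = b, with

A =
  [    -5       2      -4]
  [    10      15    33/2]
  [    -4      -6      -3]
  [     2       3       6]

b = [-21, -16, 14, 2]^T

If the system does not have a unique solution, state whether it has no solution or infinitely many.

Row-reduce:
R1 ← R1 / (-5).
R2 ← R2 − 10·R1.
R3 ← R3 + 4·R1.
R4 ← R4 − 2·R1.
R2 ← R2 / (19).
R1 ← R1 + 2/5·R2.
R3 ← R3 + 38/5·R2.
R4 ← R4 − 19/5·R2.
R3 ← R3 / (18/5).
R1 ← R1 − 93/95·R3.
R2 ← R2 − 17/38·R3.
R4 ← R4 − 27/10·R3.
Row 4 reduces to 0 = -1/2, a contradiction. The system is inconsistent.

no solution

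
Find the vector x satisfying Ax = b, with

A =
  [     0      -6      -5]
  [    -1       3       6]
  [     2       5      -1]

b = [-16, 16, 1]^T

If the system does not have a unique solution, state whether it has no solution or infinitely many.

Row-reduce the augmented matrix:
Swap R1 and R2.
R1 ← R1 / (-1).
R3 ← R3 − 2·R1.
R2 ← R2 / (-6).
R1 ← R1 + 3·R2.
R3 ← R3 − 11·R2.
R3 ← R3 / (11/6).
R1 ← R1 + 7/2·R3.
R2 ← R2 − 5/6·R3.
Reading off the reduced rows gives x_1 = -1, x_2 = 1, x_3 = 2.

x_1 = -1, x_2 = 1, x_3 = 2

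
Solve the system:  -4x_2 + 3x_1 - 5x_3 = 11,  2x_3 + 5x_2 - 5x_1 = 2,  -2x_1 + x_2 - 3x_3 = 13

infinitely many solutions

Row-reduce:
R1 ← R1 / (3).
R2 ← R2 + 5·R1.
R3 ← R3 + 2·R1.
R2 ← R2 / (-5/3).
R1 ← R1 + 4/3·R2.
R3 ← R3 + 5/3·R2.
Rank is 2 with 3 unknowns, leaving x_3 free.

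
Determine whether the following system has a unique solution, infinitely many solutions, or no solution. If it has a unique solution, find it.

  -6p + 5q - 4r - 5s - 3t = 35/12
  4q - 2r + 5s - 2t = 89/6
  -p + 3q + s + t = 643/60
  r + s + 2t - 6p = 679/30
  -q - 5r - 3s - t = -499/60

p = -8/3, q = 1, r = -2/3, s = 14/5, t = 9/4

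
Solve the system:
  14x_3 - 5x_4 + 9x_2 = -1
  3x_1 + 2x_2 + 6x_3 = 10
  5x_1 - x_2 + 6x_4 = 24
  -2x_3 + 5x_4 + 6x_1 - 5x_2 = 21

infinitely many solutions

Row-reduce:
Swap R1 and R2.
R1 ← R1 / (3).
R3 ← R3 − 5·R1.
R4 ← R4 − 6·R1.
R2 ← R2 / (9).
R1 ← R1 − 2/3·R2.
R3 ← R3 + 13/3·R2.
R4 ← R4 + 9·R2.
R3 ← R3 / (-88/27).
R1 ← R1 − 26/27·R3.
R2 ← R2 − 14/9·R3.
Rank is 3 with 4 unknowns, leaving x_4 free.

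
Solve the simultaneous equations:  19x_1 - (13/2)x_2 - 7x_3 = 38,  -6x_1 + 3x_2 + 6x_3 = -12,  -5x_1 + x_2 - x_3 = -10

infinitely many solutions

Row-reduce:
R1 ← R1 / (19).
R2 ← R2 + 6·R1.
R3 ← R3 + 5·R1.
R2 ← R2 / (18/19).
R1 ← R1 + 13/38·R2.
R3 ← R3 + 27/38·R2.
Rank is 2 with 3 unknowns, leaving x_3 free.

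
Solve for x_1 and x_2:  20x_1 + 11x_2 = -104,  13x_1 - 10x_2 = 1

Row-reduce the augmented matrix:
R1 ← R1 / (20).
R2 ← R2 − 13·R1.
R2 ← R2 / (-343/20).
R1 ← R1 − 11/20·R2.
Reading off the reduced rows gives x_1 = -3, x_2 = -4.

x_1 = -3, x_2 = -4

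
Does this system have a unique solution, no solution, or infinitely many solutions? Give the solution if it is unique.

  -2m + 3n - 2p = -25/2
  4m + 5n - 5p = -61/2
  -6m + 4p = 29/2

m = -3/4, n = -3, p = 5/2

Row-reduce the augmented matrix:
R1 ← R1 / (-2).
R2 ← R2 − 4·R1.
R3 ← R3 + 6·R1.
R2 ← R2 / (11).
R1 ← R1 + 3/2·R2.
R3 ← R3 + 9·R2.
R3 ← R3 / (29/11).
R1 ← R1 + 5/22·R3.
R2 ← R2 + 9/11·R3.
Reading off the reduced rows gives m = -3/4, n = -3, p = 5/2.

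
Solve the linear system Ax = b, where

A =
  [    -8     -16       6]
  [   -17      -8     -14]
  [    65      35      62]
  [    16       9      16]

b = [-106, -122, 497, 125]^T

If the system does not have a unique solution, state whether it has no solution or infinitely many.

x_1 = 4, x_2 = 5, x_3 = 1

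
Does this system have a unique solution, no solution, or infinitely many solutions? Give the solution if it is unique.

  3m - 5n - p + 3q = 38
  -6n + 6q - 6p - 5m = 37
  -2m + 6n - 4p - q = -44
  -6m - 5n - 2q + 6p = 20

m = 1, n = -4, p = 3, q = 6

Row-reduce the augmented matrix:
R1 ← R1 / (3).
R2 ← R2 + 5·R1.
R3 ← R3 + 2·R1.
R4 ← R4 + 6·R1.
R2 ← R2 / (-43/3).
R1 ← R1 + 5/3·R2.
R3 ← R3 − 8/3·R2.
R4 ← R4 + 15·R2.
R3 ← R3 / (-262/43).
R1 ← R1 − 24/43·R3.
R2 ← R2 − 23/43·R3.
R4 ← R4 − 517/43·R3.
R4 ← R4 / (-3/2).
R2 ← R2 + 1/2·R4.
R3 ← R3 + 1/2·R4.
Reading off the reduced rows gives m = 1, n = -4, p = 3, q = 6.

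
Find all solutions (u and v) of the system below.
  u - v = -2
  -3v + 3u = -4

no solution

Row-reduce:
R2 ← R2 − 3·R1.
Row 2 reduces to 0 = 2, a contradiction. The system is inconsistent.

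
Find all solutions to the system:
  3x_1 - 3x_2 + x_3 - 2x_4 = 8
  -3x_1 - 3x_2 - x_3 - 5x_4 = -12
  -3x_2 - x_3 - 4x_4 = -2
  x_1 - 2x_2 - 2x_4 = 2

infinitely many solutions

Row-reduce:
R1 ← R1 / (3).
R2 ← R2 + 3·R1.
R4 ← R4 − 1·R1.
R2 ← R2 / (-6).
R1 ← R1 + 1·R2.
R3 ← R3 + 3·R2.
R4 ← R4 + 1·R2.
R3 ← R3 / (-1).
R1 ← R1 − 1/3·R3.
R4 ← R4 + 1/3·R3.
Rank is 3 with 4 unknowns, leaving x_4 free.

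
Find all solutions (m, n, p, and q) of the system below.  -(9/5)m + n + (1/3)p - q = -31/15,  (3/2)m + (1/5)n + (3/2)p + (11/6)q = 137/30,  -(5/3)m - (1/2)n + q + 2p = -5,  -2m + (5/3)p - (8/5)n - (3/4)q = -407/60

m = 3, n = 2, p = 1, q = -1

Row-reduce the augmented matrix:
R1 ← R1 / (-9/5).
R2 ← R2 − 3/2·R1.
R3 ← R3 + 5/3·R1.
R4 ← R4 + 2·R1.
R2 ← R2 / (31/30).
R1 ← R1 + 5/9·R2.
R3 ← R3 + 77/54·R2.
R4 ← R4 + 122/45·R2.
R3 ← R3 / (3469/837).
R1 ← R1 − 215/279·R3.
R2 ← R2 − 160/93·R3.
R4 ← R4 − 1663/279·R3.
R4 ← R4 / (-24555/13876).
R1 ← R1 − 1660/3469·R4.
R2 ← R2 + 4210/10407·R4.
R3 ← R3 − 2767/3469·R4.
Reading off the reduced rows gives m = 3, n = 2, p = 1, q = -1.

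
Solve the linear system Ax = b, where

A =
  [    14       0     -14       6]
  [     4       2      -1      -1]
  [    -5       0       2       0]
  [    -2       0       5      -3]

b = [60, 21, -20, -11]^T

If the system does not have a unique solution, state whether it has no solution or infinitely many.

Row-reduce:
R1 ← R1 / (14).
R2 ← R2 − 4·R1.
R3 ← R3 + 5·R1.
R4 ← R4 + 2·R1.
R2 ← R2 / (2).
R3 ← R3 / (-3).
R1 ← R1 + 1·R3.
R2 ← R2 − 3/2·R3.
R4 ← R4 − 3·R3.
Row 4 reduces to 0 = -1, a contradiction. The system is inconsistent.

no solution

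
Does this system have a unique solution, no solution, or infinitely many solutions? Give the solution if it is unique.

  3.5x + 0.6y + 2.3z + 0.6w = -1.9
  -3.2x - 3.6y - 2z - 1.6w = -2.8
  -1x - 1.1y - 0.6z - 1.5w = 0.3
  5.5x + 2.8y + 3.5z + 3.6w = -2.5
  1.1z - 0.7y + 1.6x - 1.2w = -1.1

Row-reduce the augmented matrix:
R1 ← R1 / (7/2).
R2 ← R2 + 16/5·R1.
R3 ← R3 + 1·R1.
R4 ← R4 − 11/2·R1.
R5 ← R5 − 8/5·R1.
R2 ← R2 / (-534/175).
R1 ← R1 − 6/35·R2.
R3 ← R3 + 13/14·R2.
R4 ← R4 − 13/7·R2.
R5 ← R5 + 341/350·R2.
R3 ← R3 / (23/890).
R1 ← R1 − 59/89·R3.
R2 ← R2 + 3/89·R3.
R4 ← R4 + 23/445·R3.
R5 ← R5 − 7/445·R3.
Swap R4 and R5.
R4 ← R4 / (-181/345).
R1 ← R1 − 1793/69·R4.
R2 ← R2 + 67/69·R4.
R3 ← R3 + 2693/69·R4.
R5 reduces to 0 = 0, so the extra equation is consistent.
Reading off the reduced rows gives x = -4, y = 2, z = 5, w = -1.

x = -4, y = 2, z = 5, w = -1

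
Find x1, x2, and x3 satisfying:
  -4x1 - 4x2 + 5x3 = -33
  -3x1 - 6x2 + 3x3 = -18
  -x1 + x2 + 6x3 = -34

Row-reduce the augmented matrix:
R1 ← R1 / (-4).
R2 ← R2 + 3·R1.
R3 ← R3 + 1·R1.
R2 ← R2 / (-3).
R1 ← R1 − 1·R2.
R3 ← R3 − 2·R2.
R3 ← R3 / (17/4).
R1 ← R1 + 3/2·R3.
R2 ← R2 − 1/4·R3.
Reading off the reduced rows gives x1 = 3, x2 = -1, x3 = -5.

x1 = 3, x2 = -1, x3 = -5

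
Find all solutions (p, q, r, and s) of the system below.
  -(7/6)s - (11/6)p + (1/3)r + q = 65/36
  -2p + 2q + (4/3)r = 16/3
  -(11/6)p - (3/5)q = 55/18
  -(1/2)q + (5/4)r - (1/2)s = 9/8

p = -5/3, q = 0, r = 3/2, s = 3/2

Row-reduce the augmented matrix:
R1 ← R1 / (-11/6).
R2 ← R2 + 2·R1.
R3 ← R3 + 11/6·R1.
R2 ← R2 / (10/11).
R1 ← R1 + 6/11·R2.
R3 ← R3 + 8/5·R2.
R4 ← R4 + 1/2·R2.
R3 ← R3 / (103/75).
R1 ← R1 − 2/5·R3.
R2 ← R2 − 16/15·R3.
R4 ← R4 − 107/60·R3.
R4 ← R4 / (-10441/2472).
R1 ← R1 − 42/103·R4.
R2 ← R2 + 385/309·R4.
R3 ← R3 − 511/206·R4.
Reading off the reduced rows gives p = -5/3, q = 0, r = 3/2, s = 3/2.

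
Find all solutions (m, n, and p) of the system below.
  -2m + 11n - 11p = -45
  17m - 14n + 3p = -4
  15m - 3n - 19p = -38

Row-reduce the augmented matrix:
R1 ← R1 / (-2).
R2 ← R2 − 17·R1.
R3 ← R3 − 15·R1.
R2 ← R2 / (159/2).
R1 ← R1 + 11/2·R2.
R3 ← R3 − 159/2·R2.
R3 ← R3 / (-11).
R1 ← R1 + 121/159·R3.
R2 ← R2 + 181/159·R3.
Reading off the reduced rows gives m = -5, n = -6, p = -1.

m = -5, n = -6, p = -1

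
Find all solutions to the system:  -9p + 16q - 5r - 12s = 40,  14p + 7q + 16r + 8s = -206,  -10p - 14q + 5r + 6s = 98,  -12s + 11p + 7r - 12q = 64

p = -6, q = -6, r = -2, s = -6

Row-reduce the augmented matrix:
R1 ← R1 / (-9).
R2 ← R2 − 14·R1.
R3 ← R3 + 10·R1.
R4 ← R4 − 11·R1.
R2 ← R2 / (287/9).
R1 ← R1 + 16/9·R2.
R3 ← R3 + 286/9·R2.
R4 ← R4 − 68/9·R2.
R3 ← R3 / (5381/287).
R1 ← R1 − 291/287·R3.
R2 ← R2 − 74/287·R3.
R4 ← R4 + 304/287·R3.
R4 ← R4 / (-127248/5381).
R1 ← R1 − 1442/5381·R4.
R2 ← R2 + 2444/5381·R4.
R3 ← R3 − 2498/5381·R4.
Reading off the reduced rows gives p = -6, q = -6, r = -2, s = -6.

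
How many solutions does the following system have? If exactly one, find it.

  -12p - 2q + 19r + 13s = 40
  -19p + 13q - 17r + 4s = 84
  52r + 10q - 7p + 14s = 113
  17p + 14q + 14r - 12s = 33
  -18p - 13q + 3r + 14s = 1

Row-reduce the augmented matrix:
R1 ← R1 / (-12).
R2 ← R2 + 19·R1.
R3 ← R3 + 7·R1.
R4 ← R4 − 17·R1.
R5 ← R5 + 18·R1.
R2 ← R2 / (97/6).
R1 ← R1 − 1/6·R2.
R3 ← R3 − 67/6·R2.
R4 ← R4 − 67/6·R2.
R5 ← R5 + 10·R2.
R3 ← R3 / (14247/194).
R1 ← R1 + 213/194·R3.
R2 ← R2 + 565/194·R3.
R4 ← R4 − 14247/194·R3.
R5 ← R5 + 10597/194·R3.
Swap R4 and R5.
R4 ← R4 / (-35120/14247).
R1 ← R1 + 3064/4749·R4.
R2 ← R2 + 4517/14247·R4.
R3 ← R3 − 3467/14247·R4.
R5 reduces to 0 = 0, so the extra equation is consistent.
Reading off the reduced rows gives p = -5, q = 3, r = 2, s = -4.

p = -5, q = 3, r = 2, s = -4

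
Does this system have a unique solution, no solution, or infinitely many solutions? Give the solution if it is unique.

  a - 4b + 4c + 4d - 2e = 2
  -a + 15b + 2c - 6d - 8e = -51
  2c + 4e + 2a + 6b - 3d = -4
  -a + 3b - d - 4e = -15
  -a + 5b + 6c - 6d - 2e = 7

no solution

Row-reduce:
R2 ← R2 + 1·R1.
R3 ← R3 − 2·R1.
R4 ← R4 + 1·R1.
R5 ← R5 + 1·R1.
R2 ← R2 / (11).
R1 ← R1 + 4·R2.
R3 ← R3 − 14·R2.
R4 ← R4 + 1·R2.
R5 ← R5 − 1·R2.
R3 ← R3 / (-150/11).
R1 ← R1 − 68/11·R3.
R2 ← R2 − 6/11·R3.
R4 ← R4 − 50/11·R3.
R5 ← R5 − 104/11·R3.
Swap R4 and R5.
R4 ← R4 / (-192/25).
R1 ← R1 + 14/25·R4.
R2 ← R2 + 13/25·R4.
R3 ← R3 − 31/50·R4.
Row 5 reduces to 0 = 2/3, a contradiction. The system is inconsistent.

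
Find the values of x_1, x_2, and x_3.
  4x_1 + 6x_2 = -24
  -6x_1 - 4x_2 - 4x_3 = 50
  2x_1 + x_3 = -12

x_1 = -3, x_2 = -2, x_3 = -6

Row-reduce the augmented matrix:
R1 ← R1 / (4).
R2 ← R2 + 6·R1.
R3 ← R3 − 2·R1.
R2 ← R2 / (5).
R1 ← R1 − 3/2·R2.
R3 ← R3 + 3·R2.
R3 ← R3 / (-7/5).
R1 ← R1 − 6/5·R3.
R2 ← R2 + 4/5·R3.
Reading off the reduced rows gives x_1 = -3, x_2 = -2, x_3 = -6.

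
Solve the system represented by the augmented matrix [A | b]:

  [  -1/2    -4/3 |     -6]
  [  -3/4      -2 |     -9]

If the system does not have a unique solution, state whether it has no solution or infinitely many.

infinitely many solutions

Row-reduce:
R1 ← R1 / (-1/2).
R2 ← R2 + 3/4·R1.
Rank is 1 with 2 unknowns, leaving x_2 free.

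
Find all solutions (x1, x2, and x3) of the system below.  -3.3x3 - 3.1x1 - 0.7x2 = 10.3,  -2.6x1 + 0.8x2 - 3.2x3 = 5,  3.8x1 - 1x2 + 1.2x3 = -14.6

Row-reduce the augmented matrix:
R1 ← R1 / (-31/10).
R2 ← R2 + 13/5·R1.
R3 ← R3 − 19/5·R1.
R2 ← R2 / (43/31).
R1 ← R1 − 7/31·R2.
R3 ← R3 + 288/155·R2.
R3 ← R3 / (-3681/1075).
R1 ← R1 − 244/215·R3.
R2 ← R2 + 67/215·R3.
Reading off the reduced rows gives x1 = -5, x2 = -2, x3 = 2.

x1 = -5, x2 = -2, x3 = 2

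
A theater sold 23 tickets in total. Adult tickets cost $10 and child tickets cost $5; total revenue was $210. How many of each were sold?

adult tickets: 19, child tickets: 4

Let a = adult tickets, c = child tickets.
  a + c = 23
  5c + 10a = 210
Row-reduce the augmented matrix:
R2 ← R2 − 10·R1.
R2 ← R2 / (-5).
R1 ← R1 − 1·R2.
Reading off the reduced rows gives a = 19, c = 4.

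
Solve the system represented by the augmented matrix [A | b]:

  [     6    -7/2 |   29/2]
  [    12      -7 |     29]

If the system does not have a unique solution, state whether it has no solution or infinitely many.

Row-reduce:
R1 ← R1 / (6).
R2 ← R2 − 12·R1.
Rank is 1 with 2 unknowns, leaving x_2 free.

infinitely many solutions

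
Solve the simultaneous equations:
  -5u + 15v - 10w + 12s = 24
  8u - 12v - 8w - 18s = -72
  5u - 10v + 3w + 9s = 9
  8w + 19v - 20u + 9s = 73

u = -1, v = 1, w = 2, s = 2

Row-reduce the augmented matrix:
R1 ← R1 / (-5).
R2 ← R2 − 8·R1.
R3 ← R3 − 5·R1.
R4 ← R4 + 20·R1.
R2 ← R2 / (12).
R1 ← R1 + 3·R2.
R3 ← R3 − 5·R2.
R4 ← R4 + 41·R2.
R3 ← R3 / (3).
R1 ← R1 + 4·R3.
R2 ← R2 + 2·R3.
R4 ← R4 + 34·R3.
R4 ← R4 / (5923/30).
R1 ← R1 − 757/30·R4.
R2 ← R2 − 413/30·R4.
R3 ← R3 − 41/6·R4.
Reading off the reduced rows gives u = -1, v = 1, w = 2, s = 2.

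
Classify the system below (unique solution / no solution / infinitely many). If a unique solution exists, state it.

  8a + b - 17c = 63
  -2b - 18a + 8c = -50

infinitely many solutions

Row-reduce:
R1 ← R1 / (8).
R2 ← R2 + 18·R1.
R2 ← R2 / (1/4).
R1 ← R1 − 1/8·R2.
Rank is 2 with 3 unknowns, leaving c free.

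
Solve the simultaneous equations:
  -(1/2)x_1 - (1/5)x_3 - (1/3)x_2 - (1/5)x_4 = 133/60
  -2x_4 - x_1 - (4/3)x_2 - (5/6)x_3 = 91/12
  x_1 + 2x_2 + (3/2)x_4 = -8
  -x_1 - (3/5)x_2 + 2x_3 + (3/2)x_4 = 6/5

Row-reduce the augmented matrix:
R1 ← R1 / (-1/2).
R2 ← R2 + 1·R1.
R3 ← R3 − 1·R1.
R4 ← R4 + 1·R1.
R2 ← R2 / (-2/3).
R1 ← R1 − 2/3·R2.
R3 ← R3 − 4/3·R2.
R4 ← R4 − 1/15·R2.
R3 ← R3 / (-19/15).
R1 ← R1 + 1/30·R3.
R2 ← R2 − 13/20·R3.
R4 ← R4 − 707/300·R3.
R4 ← R4 / (-1647/760).
R1 ← R1 + 87/76·R4.
R2 ← R2 − 201/152·R4.
R3 ← R3 − 63/38·R4.
Reading off the reduced rows gives x_1 = -5/2, x_2 = -2, x_3 = -1/2, x_4 = -1.

x_1 = -5/2, x_2 = -2, x_3 = -1/2, x_4 = -1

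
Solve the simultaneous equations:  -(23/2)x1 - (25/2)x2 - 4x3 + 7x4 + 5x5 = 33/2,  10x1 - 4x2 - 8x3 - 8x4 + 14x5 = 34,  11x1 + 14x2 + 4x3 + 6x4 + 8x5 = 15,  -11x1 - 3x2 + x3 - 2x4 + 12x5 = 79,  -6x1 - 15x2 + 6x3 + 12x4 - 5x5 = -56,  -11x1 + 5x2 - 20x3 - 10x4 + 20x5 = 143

Row-reduce:
R1 ← R1 / (-23/2).
R2 ← R2 − 10·R1.
R3 ← R3 − 11·R1.
R4 ← R4 + 11·R1.
R5 ← R5 + 6·R1.
R6 ← R6 + 11·R1.
R2 ← R2 / (-342/23).
R1 ← R1 − 25/23·R2.
R3 ← R3 − 47/23·R2.
R4 ← R4 − 206/23·R2.
R5 ← R5 + 195/23·R2.
R6 ← R6 − 390/23·R2.
R3 ← R3 / (-80/57).
R1 ← R1 + 28/57·R3.
R2 ← R2 − 44/57·R3.
R4 ← R4 + 119/57·R3.
R5 ← R5 − 278/19·R3.
R6 ← R6 + 556/19·R3.
R4 ← R4 / (-3401/120).
R1 ← R1 + 51/10·R4.
R2 ← R2 − 209/30·R4.
R3 ← R3 + 1063/120·R4.
R5 ← R5 − 2781/20·R4.
R6 ← R6 + 2781/10·R4.
R5 ← R5 / (406139/3401).
R1 ← R1 + 12383/3401·R5.
R2 ← R2 − 1088/179·R5.
R3 ← R3 + 32306/3401·R5.
R4 ← R4 − 1079/6802·R5.
R6 ← R6 + 812278/3401·R5.
Row 6 reduces to 0 = -2, a contradiction. The system is inconsistent.

no solution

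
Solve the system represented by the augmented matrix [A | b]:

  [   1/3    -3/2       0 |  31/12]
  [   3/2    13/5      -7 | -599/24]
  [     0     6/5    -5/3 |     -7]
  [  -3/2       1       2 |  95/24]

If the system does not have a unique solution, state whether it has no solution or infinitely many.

x_1 = 1/4, x_2 = -5/3, x_3 = 3

Row-reduce the augmented matrix:
R1 ← R1 / (1/3).
R2 ← R2 − 3/2·R1.
R4 ← R4 + 3/2·R1.
R2 ← R2 / (187/20).
R1 ← R1 + 9/2·R2.
R3 ← R3 − 6/5·R2.
R4 ← R4 + 23/4·R2.
R3 ← R3 / (-431/561).
R1 ← R1 + 630/187·R3.
R2 ← R2 + 140/187·R3.
R4 ← R4 + 431/187·R3.
R4 reduces to 0 = 0, so the extra equation is consistent.
Reading off the reduced rows gives x_1 = 1/4, x_2 = -5/3, x_3 = 3.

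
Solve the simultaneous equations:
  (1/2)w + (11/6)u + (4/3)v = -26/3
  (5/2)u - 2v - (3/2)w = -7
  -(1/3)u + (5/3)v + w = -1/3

Row-reduce:
R1 ← R1 / (11/6).
R2 ← R2 − 5/2·R1.
R3 ← R3 + 1/3·R1.
R2 ← R2 / (-42/11).
R1 ← R1 − 8/11·R2.
R3 ← R3 − 21/11·R2.
Row 3 reduces to 0 = 1/2, a contradiction. The system is inconsistent.

no solution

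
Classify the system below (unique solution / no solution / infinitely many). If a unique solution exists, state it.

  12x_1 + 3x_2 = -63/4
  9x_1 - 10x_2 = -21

Row-reduce the augmented matrix:
R1 ← R1 / (12).
R2 ← R2 − 9·R1.
R2 ← R2 / (-49/4).
R1 ← R1 − 1/4·R2.
Reading off the reduced rows gives x_1 = -3/2, x_2 = 3/4.

x_1 = -3/2, x_2 = 3/4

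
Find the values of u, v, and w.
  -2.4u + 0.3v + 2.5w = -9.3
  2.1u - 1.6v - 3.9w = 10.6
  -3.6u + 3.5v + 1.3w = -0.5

Row-reduce the augmented matrix:
R1 ← R1 / (-12/5).
R2 ← R2 − 21/10·R1.
R3 ← R3 + 18/5·R1.
R2 ← R2 / (-107/80).
R1 ← R1 + 1/8·R2.
R3 ← R3 − 61/20·R2.
R3 ← R3 / (-680/107).
R1 ← R1 + 283/321·R3.
R2 ← R2 − 137/107·R3.
Reading off the reduced rows gives u = 1, v = 2, w = -3.

u = 1, v = 2, w = -3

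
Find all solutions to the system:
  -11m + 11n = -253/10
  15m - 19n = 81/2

m = 4/5, n = -3/2

Row-reduce the augmented matrix:
R1 ← R1 / (-11).
R2 ← R2 − 15·R1.
R2 ← R2 / (-4).
R1 ← R1 + 1·R2.
Reading off the reduced rows gives m = 4/5, n = -3/2.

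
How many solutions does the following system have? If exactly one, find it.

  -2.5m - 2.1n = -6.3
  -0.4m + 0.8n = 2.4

m = 0, n = 3

Row-reduce the augmented matrix:
R1 ← R1 / (-5/2).
R2 ← R2 + 2/5·R1.
R2 ← R2 / (142/125).
R1 ← R1 − 21/25·R2.
Reading off the reduced rows gives m = 0, n = 3.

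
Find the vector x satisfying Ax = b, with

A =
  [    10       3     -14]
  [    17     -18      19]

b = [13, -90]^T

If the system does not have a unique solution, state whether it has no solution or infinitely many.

Row-reduce:
R1 ← R1 / (10).
R2 ← R2 − 17·R1.
R2 ← R2 / (-231/10).
R1 ← R1 − 3/10·R2.
Rank is 2 with 3 unknowns, leaving x_3 free.

infinitely many solutions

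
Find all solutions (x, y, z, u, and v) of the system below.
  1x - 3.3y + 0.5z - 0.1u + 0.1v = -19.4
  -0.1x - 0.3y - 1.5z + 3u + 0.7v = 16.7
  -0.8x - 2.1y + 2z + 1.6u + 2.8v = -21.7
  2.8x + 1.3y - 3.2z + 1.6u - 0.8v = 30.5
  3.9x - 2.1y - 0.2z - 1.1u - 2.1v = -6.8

Row-reduce the augmented matrix:
R2 ← R2 + 1/10·R1.
R3 ← R3 + 4/5·R1.
R4 ← R4 − 14/5·R1.
R5 ← R5 − 39/10·R1.
R2 ← R2 / (-63/100).
R1 ← R1 + 33/10·R2.
R3 ← R3 + 237/50·R2.
R4 ← R4 − 527/50·R2.
R5 ← R5 − 1077/100·R2.
R3 ← R3 / (559/42).
R1 ← R1 − 170/21·R3.
R2 ← R2 − 145/63·R3.
R4 ← R4 + 18181/630·R3.
R5 ← R5 + 5657/210·R3.
R4 ← R4 / (10768/1677).
R1 ← R1 + 1679/559·R4.
R2 ← R2 + 1876/1677·R4.
R3 ← R3 + 881/559·R4.
R5 ← R5 − 22219/2795·R4.
R5 ← R5 / (-705101/336500).
R1 ← R1 − 29111/67300·R5.
R2 ← R2 − 4207/16825·R5.
R3 ← R3 − 77749/67300·R5.
R4 ← R4 − 57231/67300·R5.
Reading off the reduced rows gives x = 0, y = 5, z = -4, u = 5, v = -4.

x = 0, y = 5, z = -4, u = 5, v = -4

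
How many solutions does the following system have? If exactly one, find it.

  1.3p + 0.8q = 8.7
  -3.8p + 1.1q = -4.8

p = 3, q = 6

Row-reduce the augmented matrix:
R1 ← R1 / (13/10).
R2 ← R2 + 19/5·R1.
R2 ← R2 / (447/130).
R1 ← R1 − 8/13·R2.
Reading off the reduced rows gives p = 3, q = 6.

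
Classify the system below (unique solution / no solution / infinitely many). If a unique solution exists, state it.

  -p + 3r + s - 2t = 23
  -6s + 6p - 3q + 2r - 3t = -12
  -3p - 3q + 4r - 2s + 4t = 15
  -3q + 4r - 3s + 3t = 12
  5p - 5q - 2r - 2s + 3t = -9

Row-reduce the augmented matrix:
R1 ← R1 / (-1).
R2 ← R2 − 6·R1.
R3 ← R3 + 3·R1.
R5 ← R5 − 5·R1.
R2 ← R2 / (-3).
R3 ← R3 + 3·R2.
R4 ← R4 + 3·R2.
R5 ← R5 + 5·R2.
R3 ← R3 / (-25).
R1 ← R1 + 3·R3.
R2 ← R2 + 20/3·R3.
R4 ← R4 + 16·R3.
R5 ← R5 + 61/3·R3.
R4 ← R4 / (1/5).
R1 ← R1 + 2/5·R4.
R2 ← R2 − 4/3·R4.
R3 ← R3 − 1/5·R4.
R5 ← R5 − 106/15·R4.
R5 ← R5 / (-73).
R1 ← R1 − 3·R5.
R2 ← R2 + 15·R5.
R3 ← R3 + 3·R5.
R4 ← R4 − 10·R5.
Reading off the reduced rows gives p = 1, q = -2, r = 6, s = 6, t = 0.

p = 1, q = -2, r = 6, s = 6, t = 0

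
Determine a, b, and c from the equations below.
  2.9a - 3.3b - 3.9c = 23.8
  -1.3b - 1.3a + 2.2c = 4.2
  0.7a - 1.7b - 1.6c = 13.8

Row-reduce the augmented matrix:
R1 ← R1 / (29/10).
R2 ← R2 + 13/10·R1.
R3 ← R3 − 7/10·R1.
R2 ← R2 / (-403/145).
R1 ← R1 + 33/29·R2.
R3 ← R3 + 131/145·R2.
R3 ← R3 / (-1623/2015).
R1 ← R1 + 1233/806·R3.
R2 ← R2 + 131/806·R3.
Reading off the reduced rows gives a = -4, b = -6, c = -4.

a = -4, b = -6, c = -4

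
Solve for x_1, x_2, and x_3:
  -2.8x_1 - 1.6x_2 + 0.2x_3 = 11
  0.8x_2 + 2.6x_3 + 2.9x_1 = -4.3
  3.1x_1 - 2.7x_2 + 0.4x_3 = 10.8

Row-reduce the augmented matrix:
R1 ← R1 / (-14/5).
R2 ← R2 − 29/10·R1.
R3 ← R3 − 31/10·R1.
R2 ← R2 / (-6/7).
R1 ← R1 − 4/7·R2.
R3 ← R3 + 313/70·R2.
R3 ← R3 / (-5609/400).
R1 ← R1 − 9/5·R3.
R2 ← R2 + 131/40·R3.
Reading off the reduced rows gives x_1 = -1, x_2 = -5, x_3 = 1.

x_1 = -1, x_2 = -5, x_3 = 1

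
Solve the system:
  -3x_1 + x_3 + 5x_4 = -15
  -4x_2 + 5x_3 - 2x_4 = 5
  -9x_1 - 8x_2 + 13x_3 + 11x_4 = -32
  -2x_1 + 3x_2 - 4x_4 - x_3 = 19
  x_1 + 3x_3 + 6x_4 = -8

no solution

Row-reduce:
R1 ← R1 / (-3).
R3 ← R3 + 9·R1.
R4 ← R4 + 2·R1.
R5 ← R5 − 1·R1.
R2 ← R2 / (-4).
R3 ← R3 + 8·R2.
R4 ← R4 − 3·R2.
Swap R3 and R4.
R3 ← R3 / (25/12).
R1 ← R1 + 1/3·R3.
R2 ← R2 + 5/4·R3.
R5 ← R5 − 10/3·R3.
Swap R4 and R5.
R4 ← R4 / (109/5).
R1 ← R1 + 77/25·R4.
R2 ← R2 + 24/5·R4.
R3 ← R3 + 106/25·R4.
Row 5 reduces to 0 = 3, a contradiction. The system is inconsistent.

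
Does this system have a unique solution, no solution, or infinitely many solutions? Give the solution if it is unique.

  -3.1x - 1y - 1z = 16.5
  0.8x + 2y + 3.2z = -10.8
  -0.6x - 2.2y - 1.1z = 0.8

Row-reduce the augmented matrix:
R1 ← R1 / (-31/10).
R2 ← R2 − 4/5·R1.
R3 ← R3 + 3/5·R1.
R2 ← R2 / (54/31).
R1 ← R1 − 10/31·R2.
R3 ← R3 + 311/155·R2.
R3 ← R3 / (1117/450).
R1 ← R1 + 2/9·R3.
R2 ← R2 − 76/45·R3.
Reading off the reduced rows gives x = -5, y = 3, z = -4.

x = -5, y = 3, z = -4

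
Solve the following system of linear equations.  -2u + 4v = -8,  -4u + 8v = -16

Row-reduce:
R1 ← R1 / (-2).
R2 ← R2 + 4·R1.
Rank is 1 with 2 unknowns, leaving v free.

infinitely many solutions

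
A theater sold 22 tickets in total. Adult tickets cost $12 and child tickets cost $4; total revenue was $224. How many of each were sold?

Let a = adult tickets, c = child tickets.
  a + c = 22
  12a + 4c = 224
From equation 1: a = 22 − c.
Substitute into equation 2 and solve: c = 5.
Then a = 17.

adult tickets: 17, child tickets: 5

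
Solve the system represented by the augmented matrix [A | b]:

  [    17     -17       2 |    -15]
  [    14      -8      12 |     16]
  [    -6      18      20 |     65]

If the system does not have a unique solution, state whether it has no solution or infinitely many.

Row-reduce:
R1 ← R1 / (17).
R2 ← R2 − 14·R1.
R3 ← R3 + 6·R1.
R2 ← R2 / (6).
R1 ← R1 + 1·R2.
R3 ← R3 − 12·R2.
Row 3 reduces to 0 = 3, a contradiction. The system is inconsistent.

no solution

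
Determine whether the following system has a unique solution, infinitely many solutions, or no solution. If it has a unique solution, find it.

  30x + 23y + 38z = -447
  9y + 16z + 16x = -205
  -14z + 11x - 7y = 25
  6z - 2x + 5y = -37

x = -6, y = -5, z = -4

Row-reduce the augmented matrix:
R1 ← R1 / (30).
R2 ← R2 − 16·R1.
R3 ← R3 − 11·R1.
R4 ← R4 + 2·R1.
R2 ← R2 / (-49/15).
R1 ← R1 − 23/30·R2.
R3 ← R3 + 463/30·R2.
R4 ← R4 − 98/15·R2.
R3 ← R3 / (-381/49).
R1 ← R1 − 13/49·R3.
R2 ← R2 − 64/49·R3.
R4 reduces to 0 = 0, so the extra equation is consistent.
Reading off the reduced rows gives x = -6, y = -5, z = -4.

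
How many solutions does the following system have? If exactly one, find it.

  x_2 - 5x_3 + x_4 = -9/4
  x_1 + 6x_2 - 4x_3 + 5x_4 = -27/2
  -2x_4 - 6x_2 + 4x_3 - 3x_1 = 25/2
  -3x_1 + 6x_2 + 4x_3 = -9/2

x_1 = -1, x_2 = -5/4, x_3 = 0, x_4 = -1

Row-reduce the augmented matrix:
Swap R1 and R2.
R3 ← R3 + 3·R1.
R4 ← R4 + 3·R1.
R1 ← R1 − 6·R2.
R3 ← R3 − 12·R2.
R4 ← R4 − 24·R2.
R3 ← R3 / (52).
R1 ← R1 − 26·R3.
R2 ← R2 + 5·R3.
R4 ← R4 − 112·R3.
R4 ← R4 / (-145/13).
R1 ← R1 + 3/2·R4.
R2 ← R2 − 57/52·R4.
R3 ← R3 − 1/52·R4.
Reading off the reduced rows gives x_1 = -1, x_2 = -5/4, x_3 = 0, x_4 = -1.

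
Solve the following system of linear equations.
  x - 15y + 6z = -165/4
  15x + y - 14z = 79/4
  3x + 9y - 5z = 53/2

Row-reduce the augmented matrix:
R2 ← R2 − 15·R1.
R3 ← R3 − 3·R1.
R2 ← R2 / (226).
R1 ← R1 + 15·R2.
R3 ← R3 − 54·R2.
R3 ← R3 / (209/113).
R1 ← R1 + 102/113·R3.
R2 ← R2 + 52/113·R3.
Reading off the reduced rows gives x = 0, y = 9/4, z = -5/4.

x = 0, y = 9/4, z = -5/4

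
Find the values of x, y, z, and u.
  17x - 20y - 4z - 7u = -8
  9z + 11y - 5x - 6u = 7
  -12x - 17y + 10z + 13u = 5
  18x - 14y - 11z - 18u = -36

x = 2, y = 1, z = 2, u = 2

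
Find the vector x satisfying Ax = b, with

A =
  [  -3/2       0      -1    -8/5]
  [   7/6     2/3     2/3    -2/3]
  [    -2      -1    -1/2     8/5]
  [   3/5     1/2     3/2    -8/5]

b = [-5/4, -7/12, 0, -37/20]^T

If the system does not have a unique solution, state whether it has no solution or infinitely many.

Row-reduce the augmented matrix:
R1 ← R1 / (-3/2).
R2 ← R2 − 7/6·R1.
R3 ← R3 + 2·R1.
R4 ← R4 − 3/5·R1.
R2 ← R2 / (2/3).
R3 ← R3 + 1·R2.
R4 ← R4 − 1/2·R2.
R3 ← R3 / (2/3).
R1 ← R1 − 2/3·R3.
R2 ← R2 + 1/6·R3.
R4 ← R4 − 71/60·R3.
R4 ← R4 / (-469/200).
R1 ← R1 − 1/5·R4.
R2 ← R2 + 53/20·R4.
R3 ← R3 − 13/10·R4.
Reading off the reduced rows gives x_1 = 3/2, x_2 = -5/2, x_3 = -1, x_4 = 0.

x_1 = 3/2, x_2 = -5/2, x_3 = -1, x_4 = 0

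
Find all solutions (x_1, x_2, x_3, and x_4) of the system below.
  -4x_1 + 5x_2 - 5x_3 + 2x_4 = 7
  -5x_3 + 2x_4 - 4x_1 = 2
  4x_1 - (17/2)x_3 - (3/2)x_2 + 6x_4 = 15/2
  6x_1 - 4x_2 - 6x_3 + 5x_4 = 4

Row-reduce:
R1 ← R1 / (-4).
R2 ← R2 + 4·R1.
R3 ← R3 − 4·R1.
R4 ← R4 − 6·R1.
R2 ← R2 / (-5).
R1 ← R1 + 5/4·R2.
R3 ← R3 − 7/2·R2.
R4 ← R4 − 7/2·R2.
R3 ← R3 / (-27/2).
R1 ← R1 − 5/4·R3.
R4 ← R4 + 27/2·R3.
Rank is 3 with 4 unknowns, leaving x_4 free.

infinitely many solutions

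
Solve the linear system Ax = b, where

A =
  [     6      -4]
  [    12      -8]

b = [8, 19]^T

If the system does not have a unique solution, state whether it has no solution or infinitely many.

no solution

Row-reduce:
R1 ← R1 / (6).
R2 ← R2 − 12·R1.
Row 2 reduces to 0 = 3, a contradiction. The system is inconsistent.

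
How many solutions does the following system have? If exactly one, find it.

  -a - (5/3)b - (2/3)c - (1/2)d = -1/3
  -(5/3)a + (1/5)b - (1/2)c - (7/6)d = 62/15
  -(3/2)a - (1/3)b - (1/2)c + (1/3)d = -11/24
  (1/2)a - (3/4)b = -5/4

a = -1/4, b = 3/2, c = -1, d = -5/2

Row-reduce the augmented matrix:
R1 ← R1 / (-1).
R2 ← R2 + 5/3·R1.
R3 ← R3 + 3/2·R1.
R4 ← R4 − 1/2·R1.
R2 ← R2 / (134/45).
R1 ← R1 − 5/3·R2.
R3 ← R3 − 13/6·R2.
R4 ← R4 + 19/12·R2.
R3 ← R3 / (89/1608).
R1 ← R1 − 87/268·R3.
R2 ← R2 − 55/268·R3.
R4 ← R4 + 9/1072·R3.
R4 ← R4 / (-161/712).
R1 ← R1 + 631/89·R4.
R2 ← R2 + 895/178·R4.
R3 ← R3 − 2132/89·R4.
Reading off the reduced rows gives a = -1/4, b = 3/2, c = -1, d = -5/2.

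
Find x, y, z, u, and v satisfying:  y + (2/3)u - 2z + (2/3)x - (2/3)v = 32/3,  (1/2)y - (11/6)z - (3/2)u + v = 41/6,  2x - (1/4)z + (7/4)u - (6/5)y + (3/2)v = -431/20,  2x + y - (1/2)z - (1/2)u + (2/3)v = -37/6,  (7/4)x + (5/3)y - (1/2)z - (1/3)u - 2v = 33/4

x = -5, y = 4, z = -4, u = -1, v = -4

Row-reduce the augmented matrix:
R1 ← R1 / (2/3).
R3 ← R3 − 2·R1.
R4 ← R4 − 2·R1.
R5 ← R5 − 7/4·R1.
R2 ← R2 / (1/2).
R1 ← R1 − 3/2·R2.
R3 ← R3 + 21/5·R2.
R4 ← R4 + 2·R2.
R5 ← R5 + 23/24·R2.
R3 ← R3 / (-193/20).
R1 ← R1 − 5/2·R3.
R2 ← R2 + 11/3·R3.
R4 ← R4 + 11/6·R3.
R5 ← R5 − 89/72·R3.
R4 ← R4 / (-3508/579).
R1 ← R1 − 419/193·R4.
R2 ← R2 − 1090/579·R4.
R3 ← R3 − 257/193·R4.
R5 ← R5 + 45887/6948·R4.
R5 ← R5 / (-203533/126288).
R1 ← R1 − 2321/3508·R5.
R2 ← R2 + 6065/5262·R5.
R3 ← R3 + 929/3508·R5.
R4 ← R4 + 2551/3508·R5.
Reading off the reduced rows gives x = -5, y = 4, z = -4, u = -1, v = -4.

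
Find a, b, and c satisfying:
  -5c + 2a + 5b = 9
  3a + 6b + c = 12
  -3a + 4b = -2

Row-reduce the augmented matrix:
R1 ← R1 / (2).
R2 ← R2 − 3·R1.
R3 ← R3 + 3·R1.
R2 ← R2 / (-3/2).
R1 ← R1 − 5/2·R2.
R3 ← R3 − 23/2·R2.
R3 ← R3 / (173/3).
R1 ← R1 − 35/3·R3.
R2 ← R2 + 17/3·R3.
Reading off the reduced rows gives a = 2, b = 1, c = 0.

a = 2, b = 1, c = 0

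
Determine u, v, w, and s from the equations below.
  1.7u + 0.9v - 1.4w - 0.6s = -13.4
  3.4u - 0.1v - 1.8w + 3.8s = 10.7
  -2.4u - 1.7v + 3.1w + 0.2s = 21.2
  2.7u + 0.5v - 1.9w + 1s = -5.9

Row-reduce the augmented matrix:
R1 ← R1 / (17/10).
R2 ← R2 − 17/5·R1.
R3 ← R3 + 12/5·R1.
R4 ← R4 − 27/10·R1.
R2 ← R2 / (-19/10).
R1 ← R1 − 9/17·R2.
R3 ← R3 + 73/170·R2.
R4 ← R4 + 79/85·R2.
R3 ← R3 / (2899/3230).
R1 ← R1 + 176/323·R3.
R2 ← R2 + 10/19·R3.
R4 ← R4 + 107/646·R3.
R4 ← R4 / (-11898/14495).
R1 ← R1 + 112/2899·R4.
R2 ← R2 + 10650/2899·R4.
R3 ← R3 + 5740/2899·R4.
Reading off the reduced rows gives u = -1, v = -5, w = 3, s = 5.

u = -1, v = -5, w = 3, s = 5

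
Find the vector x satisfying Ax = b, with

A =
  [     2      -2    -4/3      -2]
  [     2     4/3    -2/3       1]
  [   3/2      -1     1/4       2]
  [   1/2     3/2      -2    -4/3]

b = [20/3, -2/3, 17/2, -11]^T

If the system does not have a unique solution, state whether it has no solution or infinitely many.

Row-reduce the augmented matrix:
R1 ← R1 / (2).
R2 ← R2 − 2·R1.
R3 ← R3 − 3/2·R1.
R4 ← R4 − 1/2·R1.
R2 ← R2 / (10/3).
R1 ← R1 + 1·R2.
R3 ← R3 − 1/2·R2.
R4 ← R4 − 2·R2.
R3 ← R3 / (23/20).
R1 ← R1 + 7/15·R3.
R2 ← R2 − 1/5·R3.
R4 ← R4 + 31/15·R3.
R4 ← R4 / (131/46).
R1 ← R1 − 157/138·R4.
R2 ← R2 − 17/46·R4.
R3 ← R3 − 61/23·R4.
Reading off the reduced rows gives x_1 = 3, x_2 = -3, x_3 = 4, x_4 = 0.

x_1 = 3, x_2 = -3, x_3 = 4, x_4 = 0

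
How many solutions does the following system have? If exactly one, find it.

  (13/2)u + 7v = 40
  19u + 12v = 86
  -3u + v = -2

no solution

Row-reduce:
R1 ← R1 / (13/2).
R2 ← R2 − 19·R1.
R3 ← R3 + 3·R1.
R2 ← R2 / (-110/13).
R1 ← R1 − 14/13·R2.
R3 ← R3 − 55/13·R2.
Row 3 reduces to 0 = 1, a contradiction. The system is inconsistent.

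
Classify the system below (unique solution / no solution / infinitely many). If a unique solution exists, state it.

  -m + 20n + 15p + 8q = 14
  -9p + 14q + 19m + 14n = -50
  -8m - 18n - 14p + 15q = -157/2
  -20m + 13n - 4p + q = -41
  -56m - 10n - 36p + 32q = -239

m = 1, n = -1/2, p = 3, q = -5/2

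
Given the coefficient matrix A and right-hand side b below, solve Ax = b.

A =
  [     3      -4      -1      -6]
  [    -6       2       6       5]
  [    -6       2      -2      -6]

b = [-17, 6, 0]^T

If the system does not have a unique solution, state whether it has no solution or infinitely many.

Row-reduce:
R1 ← R1 / (3).
R2 ← R2 + 6·R1.
R3 ← R3 + 6·R1.
R2 ← R2 / (-6).
R1 ← R1 + 4/3·R2.
R3 ← R3 + 6·R2.
R3 ← R3 / (-8).
R1 ← R1 + 11/9·R3.
R2 ← R2 + 2/3·R3.
Rank is 3 with 4 unknowns, leaving x_4 free.

infinitely many solutions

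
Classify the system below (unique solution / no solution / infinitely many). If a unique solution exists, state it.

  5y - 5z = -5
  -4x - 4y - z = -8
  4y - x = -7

Row-reduce the augmented matrix:
Swap R1 and R2.
R1 ← R1 / (-4).
R3 ← R3 + 1·R1.
R2 ← R2 / (5).
R1 ← R1 − 1·R2.
R3 ← R3 − 5·R2.
R3 ← R3 / (21/4).
R1 ← R1 − 5/4·R3.
R2 ← R2 + 1·R3.
Reading off the reduced rows gives x = 3, y = -1, z = 0.

x = 3, y = -1, z = 0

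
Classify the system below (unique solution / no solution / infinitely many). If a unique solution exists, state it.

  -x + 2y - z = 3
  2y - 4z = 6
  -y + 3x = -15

x = -6, y = -3, z = -3

Row-reduce the augmented matrix:
R1 ← R1 / (-1).
R3 ← R3 − 3·R1.
R2 ← R2 / (2).
R1 ← R1 + 2·R2.
R3 ← R3 − 5·R2.
R3 ← R3 / (7).
R1 ← R1 + 3·R3.
R2 ← R2 + 2·R3.
Reading off the reduced rows gives x = -6, y = -3, z = -3.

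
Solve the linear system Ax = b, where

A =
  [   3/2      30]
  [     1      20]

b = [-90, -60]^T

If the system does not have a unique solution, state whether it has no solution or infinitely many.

infinitely many solutions

Row-reduce:
R1 ← R1 / (3/2).
R2 ← R2 − 1·R1.
Rank is 1 with 2 unknowns, leaving x_2 free.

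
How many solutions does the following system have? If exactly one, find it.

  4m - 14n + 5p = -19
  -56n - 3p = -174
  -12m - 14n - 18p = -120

no solution

Row-reduce:
R1 ← R1 / (4).
R3 ← R3 + 12·R1.
R2 ← R2 / (-56).
R1 ← R1 + 7/2·R2.
R3 ← R3 + 56·R2.
Row 3 reduces to 0 = -3, a contradiction. The system is inconsistent.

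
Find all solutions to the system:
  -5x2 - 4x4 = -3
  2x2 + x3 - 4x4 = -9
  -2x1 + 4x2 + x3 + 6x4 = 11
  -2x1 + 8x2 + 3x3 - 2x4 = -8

Row-reduce:
Swap R1 and R3.
R1 ← R1 / (-2).
R4 ← R4 + 2·R1.
R2 ← R2 / (2).
R1 ← R1 + 2·R2.
R3 ← R3 + 5·R2.
R4 ← R4 − 4·R2.
R3 ← R3 / (5/2).
R1 ← R1 − 1/2·R3.
R2 ← R2 − 1/2·R3.
Row 4 reduces to 0 = -1, a contradiction. The system is inconsistent.

no solution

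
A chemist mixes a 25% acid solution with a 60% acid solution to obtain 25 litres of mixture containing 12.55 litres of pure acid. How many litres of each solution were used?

litres of solution A: 7, litres of solution B: 18

Let a = litres of solution A, b = litres of solution B.
  a + b = 25
  (1/4)a + (3/5)b = 251/20
Row-reduce the augmented matrix:
R2 ← R2 − 1/4·R1.
R2 ← R2 / (7/20).
R1 ← R1 − 1·R2.
Reading off the reduced rows gives a = 7, b = 18.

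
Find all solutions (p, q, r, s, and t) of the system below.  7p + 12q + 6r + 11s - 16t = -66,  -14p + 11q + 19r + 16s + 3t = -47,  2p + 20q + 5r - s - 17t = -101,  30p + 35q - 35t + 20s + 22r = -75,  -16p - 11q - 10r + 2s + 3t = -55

no solution

Row-reduce:
R1 ← R1 / (7).
R2 ← R2 + 14·R1.
R3 ← R3 − 2·R1.
R4 ← R4 − 30·R1.
R5 ← R5 + 16·R1.
R2 ← R2 / (35).
R1 ← R1 − 12/7·R2.
R3 ← R3 − 116/7·R2.
R4 ← R4 + 115/7·R2.
R5 ← R5 − 115/7·R2.
R3 ← R3 / (-2791/245).
R1 ← R1 + 162/245·R3.
R2 ← R2 − 31/35·R3.
R4 ← R4 − 531/49·R3.
R5 ← R5 + 531/49·R3.
R4 ← R4 / (-84741/2791).
R1 ← R1 − 2777/2791·R4.
R2 ← R2 + 1773/2791·R4.
R3 ← R3 − 5423/2791·R4.
R5 ← R5 − 84741/2791·R4.
Row 5 reduces to 0 = 2, a contradiction. The system is inconsistent.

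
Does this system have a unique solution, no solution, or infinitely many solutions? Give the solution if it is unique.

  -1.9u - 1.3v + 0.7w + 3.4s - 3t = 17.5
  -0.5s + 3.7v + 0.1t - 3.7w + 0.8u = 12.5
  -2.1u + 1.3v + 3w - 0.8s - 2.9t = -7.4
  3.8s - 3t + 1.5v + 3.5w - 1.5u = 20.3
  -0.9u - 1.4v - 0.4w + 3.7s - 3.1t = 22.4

Row-reduce the augmented matrix:
R1 ← R1 / (-19/10).
R2 ← R2 − 4/5·R1.
R3 ← R3 + 21/10·R1.
R4 ← R4 + 3/2·R1.
R5 ← R5 + 9/10·R1.
R2 ← R2 / (599/190).
R1 ← R1 − 13/19·R2.
R3 ← R3 − 52/19·R2.
R4 ← R4 − 48/19·R2.
R5 ← R5 + 149/190·R2.
R3 ← R3 / (31043/5990).
R1 ← R1 − 222/599·R3.
R2 ← R2 + 647/599·R3.
R4 ← R4 − 3400/599·R3.
R5 ← R5 + 4728/2995·R3.
R4 ← R4 / (969642/155215).
R1 ← R1 + 1349/839·R4.
R2 ← R2 + 25549/31043·R4.
R3 ← R3 + 32146/31043·R4.
R5 ← R5 − 106552/155215·R4.
R5 ← R5 / (-32843/23535).
R1 ← R1 − 6613/4707·R5.
R2 ← R2 + 1120/4707·R5.
R3 ← R3 − 311/4707·R5.
R4 ← R4 + 950/4707·R5.
Reading off the reduced rows gives u = 1, v = 2, w = -2, s = 6, t = -1.

u = 1, v = 2, w = -2, s = 6, t = -1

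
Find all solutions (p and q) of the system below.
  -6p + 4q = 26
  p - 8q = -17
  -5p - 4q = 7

no solution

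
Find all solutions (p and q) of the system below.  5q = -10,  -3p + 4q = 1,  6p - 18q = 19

no solution

Row-reduce:
Swap R1 and R2.
R1 ← R1 / (-3).
R3 ← R3 − 6·R1.
R2 ← R2 / (5).
R1 ← R1 + 4/3·R2.
R3 ← R3 + 10·R2.
Row 3 reduces to 0 = 1, a contradiction. The system is inconsistent.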